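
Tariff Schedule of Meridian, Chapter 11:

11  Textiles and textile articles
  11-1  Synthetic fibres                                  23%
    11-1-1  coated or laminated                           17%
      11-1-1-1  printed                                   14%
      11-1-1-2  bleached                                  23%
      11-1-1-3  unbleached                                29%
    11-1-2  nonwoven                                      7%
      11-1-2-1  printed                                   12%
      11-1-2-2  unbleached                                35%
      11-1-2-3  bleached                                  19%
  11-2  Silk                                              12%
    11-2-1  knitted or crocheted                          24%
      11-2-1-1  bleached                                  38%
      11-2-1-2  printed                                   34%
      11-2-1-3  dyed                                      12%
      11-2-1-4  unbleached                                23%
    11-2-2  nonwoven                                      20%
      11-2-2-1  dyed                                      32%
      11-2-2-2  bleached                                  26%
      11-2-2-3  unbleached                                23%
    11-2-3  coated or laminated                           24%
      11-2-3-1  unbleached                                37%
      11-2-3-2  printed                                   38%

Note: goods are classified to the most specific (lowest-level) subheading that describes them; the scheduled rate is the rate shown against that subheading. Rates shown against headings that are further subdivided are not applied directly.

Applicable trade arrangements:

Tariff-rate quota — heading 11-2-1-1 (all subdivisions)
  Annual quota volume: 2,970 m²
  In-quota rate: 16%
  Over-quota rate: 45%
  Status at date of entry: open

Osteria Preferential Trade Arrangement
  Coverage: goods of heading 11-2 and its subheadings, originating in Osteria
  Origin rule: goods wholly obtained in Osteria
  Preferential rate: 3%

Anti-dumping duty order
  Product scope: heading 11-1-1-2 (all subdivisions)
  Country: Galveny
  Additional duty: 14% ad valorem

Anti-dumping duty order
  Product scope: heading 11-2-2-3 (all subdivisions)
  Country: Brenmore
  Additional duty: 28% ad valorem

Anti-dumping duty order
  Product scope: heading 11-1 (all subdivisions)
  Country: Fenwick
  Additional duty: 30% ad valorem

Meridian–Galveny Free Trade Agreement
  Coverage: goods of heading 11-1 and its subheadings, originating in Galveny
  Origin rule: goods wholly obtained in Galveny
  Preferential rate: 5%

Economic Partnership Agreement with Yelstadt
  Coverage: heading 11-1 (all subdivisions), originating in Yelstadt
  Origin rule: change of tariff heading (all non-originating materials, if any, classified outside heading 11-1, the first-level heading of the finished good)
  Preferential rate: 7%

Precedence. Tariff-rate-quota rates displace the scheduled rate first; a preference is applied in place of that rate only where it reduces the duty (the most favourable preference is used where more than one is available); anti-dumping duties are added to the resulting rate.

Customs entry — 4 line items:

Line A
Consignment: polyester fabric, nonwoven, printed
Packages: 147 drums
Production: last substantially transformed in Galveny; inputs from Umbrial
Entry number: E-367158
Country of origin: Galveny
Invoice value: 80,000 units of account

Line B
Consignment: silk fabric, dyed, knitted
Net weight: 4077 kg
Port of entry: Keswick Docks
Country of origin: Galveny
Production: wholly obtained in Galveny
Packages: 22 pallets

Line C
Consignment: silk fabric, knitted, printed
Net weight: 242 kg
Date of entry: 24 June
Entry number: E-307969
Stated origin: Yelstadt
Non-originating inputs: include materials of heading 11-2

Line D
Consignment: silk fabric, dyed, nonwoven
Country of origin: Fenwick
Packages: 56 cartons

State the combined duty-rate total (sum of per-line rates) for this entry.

Line A: polyester → 11-1; nonwoven → 11-1-2; printed → 11-1-2-1. Scheduled 12%. Galveny agreement on 11-1: not wholly obtained. → 12%.
Line B: silk → 11-2; knitted → 11-2-1; dyed → 11-2-1-3. Scheduled 12%. Galveny agreement on 11-1: 11-2-1-3 not covered. → 12%.
Line C: silk → 11-2; knitted → 11-2-1; printed → 11-2-1-2. Scheduled 34%. Yelstadt agreement on 11-1: 11-2-1-2 not covered. → 34%.
Line D: silk → 11-2; nonwoven → 11-2-2; dyed → 11-2-2-1. Scheduled 32%. No special measure applies. → 32%.
Sum: 12% + 12% + 34% + 32% = 90%.

90%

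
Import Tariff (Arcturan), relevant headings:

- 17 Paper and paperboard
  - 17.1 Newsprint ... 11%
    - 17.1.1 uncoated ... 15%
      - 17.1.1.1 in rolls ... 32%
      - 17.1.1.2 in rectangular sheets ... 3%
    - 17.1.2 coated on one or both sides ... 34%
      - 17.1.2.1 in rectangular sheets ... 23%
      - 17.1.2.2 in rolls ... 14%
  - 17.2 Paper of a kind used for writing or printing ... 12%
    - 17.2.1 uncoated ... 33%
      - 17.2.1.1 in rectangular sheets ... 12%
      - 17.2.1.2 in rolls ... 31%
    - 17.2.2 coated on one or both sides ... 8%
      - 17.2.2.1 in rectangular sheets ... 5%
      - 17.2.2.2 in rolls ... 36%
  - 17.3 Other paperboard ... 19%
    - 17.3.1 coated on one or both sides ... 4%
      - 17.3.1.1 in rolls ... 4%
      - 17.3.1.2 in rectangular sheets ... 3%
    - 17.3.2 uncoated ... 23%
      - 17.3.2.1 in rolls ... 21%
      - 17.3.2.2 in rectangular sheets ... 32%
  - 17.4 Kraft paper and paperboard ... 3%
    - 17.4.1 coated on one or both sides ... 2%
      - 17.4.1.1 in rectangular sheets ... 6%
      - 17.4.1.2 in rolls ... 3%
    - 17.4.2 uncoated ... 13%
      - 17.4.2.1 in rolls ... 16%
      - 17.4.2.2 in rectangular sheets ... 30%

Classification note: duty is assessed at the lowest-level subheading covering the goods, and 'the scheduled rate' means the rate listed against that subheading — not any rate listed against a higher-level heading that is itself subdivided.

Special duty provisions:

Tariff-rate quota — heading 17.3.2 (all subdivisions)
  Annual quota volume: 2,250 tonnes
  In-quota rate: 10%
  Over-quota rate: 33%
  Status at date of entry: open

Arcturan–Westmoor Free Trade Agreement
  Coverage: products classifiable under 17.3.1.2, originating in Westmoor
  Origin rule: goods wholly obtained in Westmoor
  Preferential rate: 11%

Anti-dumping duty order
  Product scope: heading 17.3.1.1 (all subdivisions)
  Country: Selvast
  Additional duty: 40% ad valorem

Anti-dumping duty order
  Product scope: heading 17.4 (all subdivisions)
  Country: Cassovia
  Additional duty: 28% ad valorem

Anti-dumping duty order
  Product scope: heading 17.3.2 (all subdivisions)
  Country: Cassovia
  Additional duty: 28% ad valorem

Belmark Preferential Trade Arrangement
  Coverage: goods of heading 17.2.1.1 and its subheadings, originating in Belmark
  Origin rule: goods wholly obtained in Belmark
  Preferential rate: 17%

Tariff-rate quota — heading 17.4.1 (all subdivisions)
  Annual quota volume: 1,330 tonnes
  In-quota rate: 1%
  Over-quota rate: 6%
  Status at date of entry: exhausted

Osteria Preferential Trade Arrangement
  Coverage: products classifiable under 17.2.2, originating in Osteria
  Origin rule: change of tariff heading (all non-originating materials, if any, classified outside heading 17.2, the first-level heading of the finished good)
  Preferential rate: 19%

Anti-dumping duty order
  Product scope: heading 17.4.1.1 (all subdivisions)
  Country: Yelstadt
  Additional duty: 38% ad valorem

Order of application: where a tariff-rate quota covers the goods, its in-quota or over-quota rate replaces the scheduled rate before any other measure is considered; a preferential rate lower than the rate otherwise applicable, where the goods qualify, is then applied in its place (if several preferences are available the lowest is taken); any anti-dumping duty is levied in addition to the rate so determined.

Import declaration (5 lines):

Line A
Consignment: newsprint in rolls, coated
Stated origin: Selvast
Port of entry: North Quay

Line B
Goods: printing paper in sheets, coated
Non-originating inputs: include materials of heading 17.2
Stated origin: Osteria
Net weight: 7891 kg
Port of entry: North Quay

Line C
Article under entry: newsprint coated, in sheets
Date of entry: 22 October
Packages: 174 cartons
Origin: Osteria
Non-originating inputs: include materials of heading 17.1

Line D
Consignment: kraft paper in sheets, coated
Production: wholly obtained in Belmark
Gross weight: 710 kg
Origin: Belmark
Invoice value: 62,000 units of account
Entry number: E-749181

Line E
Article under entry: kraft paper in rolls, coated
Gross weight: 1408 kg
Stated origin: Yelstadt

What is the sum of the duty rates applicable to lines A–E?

54%

Line A: newsprint → 17.1; coated → 17.1.2; in rolls → 17.1.2.2. Scheduled 14%. No special measure applies. → 14%.
Line B: printing paper → 17.2; coated → 17.2.2; in sheets → 17.2.2.1. Scheduled 5%. Osteria agreement on 17.2.2: CTH not met. → 5%.
Line C: newsprint → 17.1; coated → 17.1.2; in sheets → 17.1.2.1. Scheduled 23%. Osteria agreement on 17.2.2: 17.1.2.1 not covered. → 23%.
Line D: kraft paper → 17.4; coated → 17.4.1; in sheets → 17.4.1.1. Scheduled 6%. quota on 17.4.1 exhausted → over-quota 6%; Belmark agreement on 17.2.1.1: 17.4.1.1 not covered. → 6%.
Line E: kraft paper → 17.4; coated → 17.4.1; in rolls → 17.4.1.2. Scheduled 3%. quota on 17.4.1 exhausted → over-quota 6%. → 6%.
Sum: 14% + 5% + 23% + 6% + 6% = 54%.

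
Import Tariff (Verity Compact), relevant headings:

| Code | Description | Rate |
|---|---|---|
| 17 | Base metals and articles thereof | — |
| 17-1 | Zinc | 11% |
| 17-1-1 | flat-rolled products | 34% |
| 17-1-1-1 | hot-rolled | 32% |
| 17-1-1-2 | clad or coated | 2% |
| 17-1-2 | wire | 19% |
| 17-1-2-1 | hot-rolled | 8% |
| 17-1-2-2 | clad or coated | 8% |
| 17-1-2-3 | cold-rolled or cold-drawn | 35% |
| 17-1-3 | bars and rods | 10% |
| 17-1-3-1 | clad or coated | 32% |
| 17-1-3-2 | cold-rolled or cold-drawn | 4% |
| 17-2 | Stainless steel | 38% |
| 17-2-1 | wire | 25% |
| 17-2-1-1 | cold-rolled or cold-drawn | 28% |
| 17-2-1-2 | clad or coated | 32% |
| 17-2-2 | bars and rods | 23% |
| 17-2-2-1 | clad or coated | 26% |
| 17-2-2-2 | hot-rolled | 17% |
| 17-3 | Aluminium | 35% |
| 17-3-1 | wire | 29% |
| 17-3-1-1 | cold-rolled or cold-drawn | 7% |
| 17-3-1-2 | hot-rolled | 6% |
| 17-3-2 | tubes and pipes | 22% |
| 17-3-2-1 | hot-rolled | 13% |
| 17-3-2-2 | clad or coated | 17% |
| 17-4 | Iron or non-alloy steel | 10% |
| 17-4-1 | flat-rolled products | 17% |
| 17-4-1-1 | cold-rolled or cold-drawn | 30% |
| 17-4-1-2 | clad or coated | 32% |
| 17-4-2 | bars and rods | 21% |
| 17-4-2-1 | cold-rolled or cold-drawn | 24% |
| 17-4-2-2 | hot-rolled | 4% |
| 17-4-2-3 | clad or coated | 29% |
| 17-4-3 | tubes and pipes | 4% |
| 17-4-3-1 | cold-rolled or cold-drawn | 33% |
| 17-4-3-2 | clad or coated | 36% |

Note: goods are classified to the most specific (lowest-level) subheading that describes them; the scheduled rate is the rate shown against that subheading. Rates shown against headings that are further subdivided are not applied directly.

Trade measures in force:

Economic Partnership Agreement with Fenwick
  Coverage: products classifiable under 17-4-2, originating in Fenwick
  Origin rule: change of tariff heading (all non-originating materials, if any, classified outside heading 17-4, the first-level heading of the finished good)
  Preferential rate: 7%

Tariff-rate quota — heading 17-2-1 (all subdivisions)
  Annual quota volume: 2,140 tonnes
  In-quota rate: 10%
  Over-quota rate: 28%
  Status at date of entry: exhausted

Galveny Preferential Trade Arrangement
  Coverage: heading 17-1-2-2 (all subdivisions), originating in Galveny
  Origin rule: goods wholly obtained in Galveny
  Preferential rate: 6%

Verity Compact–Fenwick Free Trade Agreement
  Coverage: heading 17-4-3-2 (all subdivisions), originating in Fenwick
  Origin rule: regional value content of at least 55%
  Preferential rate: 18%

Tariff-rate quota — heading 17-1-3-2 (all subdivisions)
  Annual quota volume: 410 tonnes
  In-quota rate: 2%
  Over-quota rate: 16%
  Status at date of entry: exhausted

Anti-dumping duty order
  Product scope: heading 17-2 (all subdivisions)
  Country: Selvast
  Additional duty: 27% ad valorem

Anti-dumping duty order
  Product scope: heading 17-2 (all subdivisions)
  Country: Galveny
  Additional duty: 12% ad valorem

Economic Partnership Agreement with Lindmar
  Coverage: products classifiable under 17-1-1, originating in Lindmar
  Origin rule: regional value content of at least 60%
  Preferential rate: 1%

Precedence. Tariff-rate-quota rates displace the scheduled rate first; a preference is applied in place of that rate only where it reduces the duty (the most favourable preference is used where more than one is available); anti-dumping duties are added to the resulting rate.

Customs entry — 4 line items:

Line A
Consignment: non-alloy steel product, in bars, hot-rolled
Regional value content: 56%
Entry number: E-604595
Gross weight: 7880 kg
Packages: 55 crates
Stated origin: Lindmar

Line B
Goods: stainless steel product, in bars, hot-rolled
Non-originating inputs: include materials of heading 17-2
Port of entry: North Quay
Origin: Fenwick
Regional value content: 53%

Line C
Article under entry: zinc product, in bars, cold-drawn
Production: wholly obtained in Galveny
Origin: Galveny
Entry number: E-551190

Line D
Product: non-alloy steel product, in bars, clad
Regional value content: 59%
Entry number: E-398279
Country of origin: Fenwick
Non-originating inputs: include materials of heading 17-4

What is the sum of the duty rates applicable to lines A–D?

Line A: non-alloy steel → 17-4; in bars → 17-4-2; hot-rolled → 17-4-2-2. Scheduled 4%. Lindmar agreement on 17-1-1: 17-4-2-2 not covered. → 4%.
Line B: stainless steel → 17-2; in bars → 17-2-2; hot-rolled → 17-2-2-2. Scheduled 17%. Fenwick agreement on 17-4-2: 17-2-2-2 not covered; Fenwick agreement on 17-4-3-2: 17-2-2-2 not covered. → 17%.
Line C: zinc → 17-1; in bars → 17-1-3; cold-drawn → 17-1-3-2. Scheduled 4%. quota on 17-1-3-2 exhausted → over-quota 16%; Galveny agreement on 17-1-2-2: 17-1-3-2 not covered. → 16%.
Line D: non-alloy steel → 17-4; in bars → 17-4-2; clad → 17-4-2-3. Scheduled 29%. Fenwick agreement on 17-4-2: CTH not met; Fenwick agreement on 17-4-3-2: 17-4-2-3 not covered. → 29%.
Sum: 4% + 17% + 16% + 29% = 66%.

66%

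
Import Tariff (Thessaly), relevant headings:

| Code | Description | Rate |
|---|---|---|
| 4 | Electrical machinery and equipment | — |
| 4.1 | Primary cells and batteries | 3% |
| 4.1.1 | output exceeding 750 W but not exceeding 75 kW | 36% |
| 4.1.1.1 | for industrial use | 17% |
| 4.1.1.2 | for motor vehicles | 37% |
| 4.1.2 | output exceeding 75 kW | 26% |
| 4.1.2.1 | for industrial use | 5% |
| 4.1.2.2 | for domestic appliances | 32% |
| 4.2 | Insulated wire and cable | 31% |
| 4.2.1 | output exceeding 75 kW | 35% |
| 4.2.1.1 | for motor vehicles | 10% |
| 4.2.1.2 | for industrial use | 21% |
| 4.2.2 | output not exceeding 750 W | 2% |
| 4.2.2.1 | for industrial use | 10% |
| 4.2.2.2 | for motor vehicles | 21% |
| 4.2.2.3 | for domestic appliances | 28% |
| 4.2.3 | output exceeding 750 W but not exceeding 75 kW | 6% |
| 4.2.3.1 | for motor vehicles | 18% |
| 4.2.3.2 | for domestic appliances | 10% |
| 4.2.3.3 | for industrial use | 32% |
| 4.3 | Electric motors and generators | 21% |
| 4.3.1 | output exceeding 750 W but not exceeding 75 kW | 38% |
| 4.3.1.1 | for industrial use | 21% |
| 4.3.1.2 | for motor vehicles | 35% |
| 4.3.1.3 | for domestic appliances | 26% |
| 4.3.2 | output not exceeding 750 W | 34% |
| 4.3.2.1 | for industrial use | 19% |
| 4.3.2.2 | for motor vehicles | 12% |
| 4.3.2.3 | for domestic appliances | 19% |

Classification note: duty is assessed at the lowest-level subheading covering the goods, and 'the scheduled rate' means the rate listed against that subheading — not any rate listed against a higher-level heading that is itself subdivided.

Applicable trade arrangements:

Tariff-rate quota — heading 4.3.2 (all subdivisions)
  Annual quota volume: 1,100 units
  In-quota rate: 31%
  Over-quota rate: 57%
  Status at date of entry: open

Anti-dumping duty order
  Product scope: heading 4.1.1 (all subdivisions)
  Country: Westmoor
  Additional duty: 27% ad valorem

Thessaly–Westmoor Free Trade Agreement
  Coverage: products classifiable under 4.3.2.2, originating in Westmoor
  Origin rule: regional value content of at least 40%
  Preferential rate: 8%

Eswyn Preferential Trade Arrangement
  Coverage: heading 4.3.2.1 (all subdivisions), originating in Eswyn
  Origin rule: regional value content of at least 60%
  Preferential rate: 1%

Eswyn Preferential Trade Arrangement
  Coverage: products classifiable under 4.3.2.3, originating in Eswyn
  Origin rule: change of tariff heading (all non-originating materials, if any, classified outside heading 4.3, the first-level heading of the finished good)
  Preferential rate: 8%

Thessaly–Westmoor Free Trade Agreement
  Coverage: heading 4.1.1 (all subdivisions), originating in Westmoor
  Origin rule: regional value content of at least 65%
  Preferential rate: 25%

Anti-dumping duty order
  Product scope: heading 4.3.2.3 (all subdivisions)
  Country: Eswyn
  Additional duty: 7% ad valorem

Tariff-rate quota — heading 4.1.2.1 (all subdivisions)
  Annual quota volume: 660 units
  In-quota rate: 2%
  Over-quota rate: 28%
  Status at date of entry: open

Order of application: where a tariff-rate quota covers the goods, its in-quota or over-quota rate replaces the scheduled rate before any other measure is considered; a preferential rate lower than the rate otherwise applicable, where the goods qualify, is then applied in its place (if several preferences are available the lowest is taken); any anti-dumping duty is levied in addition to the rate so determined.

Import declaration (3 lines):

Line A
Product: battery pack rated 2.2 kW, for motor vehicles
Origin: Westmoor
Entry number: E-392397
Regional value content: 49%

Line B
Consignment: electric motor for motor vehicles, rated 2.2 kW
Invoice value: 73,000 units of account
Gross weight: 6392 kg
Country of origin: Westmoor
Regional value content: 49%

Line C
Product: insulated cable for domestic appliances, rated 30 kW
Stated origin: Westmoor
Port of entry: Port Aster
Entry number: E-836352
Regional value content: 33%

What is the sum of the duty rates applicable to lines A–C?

109%

Line A: battery pack → 4.1; rated 2.2 kW → 4.1.1; for motor vehicles → 4.1.1.2. Scheduled 37%. Westmoor agreement on 4.3.2.2: 4.1.1.2 not covered; Westmoor agreement on 4.1.1: RVC < 65%; anti-dumping (Westmoor, 4.1.1): +27%; total 37% + 27% = 64%. → 64%.
Line B: electric motor → 4.3; rated 2.2 kW → 4.3.1; for motor vehicles → 4.3.1.2. Scheduled 35%. Westmoor agreement on 4.3.2.2: 4.3.1.2 not covered; Westmoor agreement on 4.1.1: 4.3.1.2 not covered. → 35%.
Line C: insulated cable → 4.2; rated 30 kW → 4.2.3; for domestic appliances → 4.2.3.2. Scheduled 10%. Westmoor agreement on 4.3.2.2: 4.2.3.2 not covered; Westmoor agreement on 4.1.1: 4.2.3.2 not covered. → 10%.
Sum: 64% + 35% + 10% = 109%.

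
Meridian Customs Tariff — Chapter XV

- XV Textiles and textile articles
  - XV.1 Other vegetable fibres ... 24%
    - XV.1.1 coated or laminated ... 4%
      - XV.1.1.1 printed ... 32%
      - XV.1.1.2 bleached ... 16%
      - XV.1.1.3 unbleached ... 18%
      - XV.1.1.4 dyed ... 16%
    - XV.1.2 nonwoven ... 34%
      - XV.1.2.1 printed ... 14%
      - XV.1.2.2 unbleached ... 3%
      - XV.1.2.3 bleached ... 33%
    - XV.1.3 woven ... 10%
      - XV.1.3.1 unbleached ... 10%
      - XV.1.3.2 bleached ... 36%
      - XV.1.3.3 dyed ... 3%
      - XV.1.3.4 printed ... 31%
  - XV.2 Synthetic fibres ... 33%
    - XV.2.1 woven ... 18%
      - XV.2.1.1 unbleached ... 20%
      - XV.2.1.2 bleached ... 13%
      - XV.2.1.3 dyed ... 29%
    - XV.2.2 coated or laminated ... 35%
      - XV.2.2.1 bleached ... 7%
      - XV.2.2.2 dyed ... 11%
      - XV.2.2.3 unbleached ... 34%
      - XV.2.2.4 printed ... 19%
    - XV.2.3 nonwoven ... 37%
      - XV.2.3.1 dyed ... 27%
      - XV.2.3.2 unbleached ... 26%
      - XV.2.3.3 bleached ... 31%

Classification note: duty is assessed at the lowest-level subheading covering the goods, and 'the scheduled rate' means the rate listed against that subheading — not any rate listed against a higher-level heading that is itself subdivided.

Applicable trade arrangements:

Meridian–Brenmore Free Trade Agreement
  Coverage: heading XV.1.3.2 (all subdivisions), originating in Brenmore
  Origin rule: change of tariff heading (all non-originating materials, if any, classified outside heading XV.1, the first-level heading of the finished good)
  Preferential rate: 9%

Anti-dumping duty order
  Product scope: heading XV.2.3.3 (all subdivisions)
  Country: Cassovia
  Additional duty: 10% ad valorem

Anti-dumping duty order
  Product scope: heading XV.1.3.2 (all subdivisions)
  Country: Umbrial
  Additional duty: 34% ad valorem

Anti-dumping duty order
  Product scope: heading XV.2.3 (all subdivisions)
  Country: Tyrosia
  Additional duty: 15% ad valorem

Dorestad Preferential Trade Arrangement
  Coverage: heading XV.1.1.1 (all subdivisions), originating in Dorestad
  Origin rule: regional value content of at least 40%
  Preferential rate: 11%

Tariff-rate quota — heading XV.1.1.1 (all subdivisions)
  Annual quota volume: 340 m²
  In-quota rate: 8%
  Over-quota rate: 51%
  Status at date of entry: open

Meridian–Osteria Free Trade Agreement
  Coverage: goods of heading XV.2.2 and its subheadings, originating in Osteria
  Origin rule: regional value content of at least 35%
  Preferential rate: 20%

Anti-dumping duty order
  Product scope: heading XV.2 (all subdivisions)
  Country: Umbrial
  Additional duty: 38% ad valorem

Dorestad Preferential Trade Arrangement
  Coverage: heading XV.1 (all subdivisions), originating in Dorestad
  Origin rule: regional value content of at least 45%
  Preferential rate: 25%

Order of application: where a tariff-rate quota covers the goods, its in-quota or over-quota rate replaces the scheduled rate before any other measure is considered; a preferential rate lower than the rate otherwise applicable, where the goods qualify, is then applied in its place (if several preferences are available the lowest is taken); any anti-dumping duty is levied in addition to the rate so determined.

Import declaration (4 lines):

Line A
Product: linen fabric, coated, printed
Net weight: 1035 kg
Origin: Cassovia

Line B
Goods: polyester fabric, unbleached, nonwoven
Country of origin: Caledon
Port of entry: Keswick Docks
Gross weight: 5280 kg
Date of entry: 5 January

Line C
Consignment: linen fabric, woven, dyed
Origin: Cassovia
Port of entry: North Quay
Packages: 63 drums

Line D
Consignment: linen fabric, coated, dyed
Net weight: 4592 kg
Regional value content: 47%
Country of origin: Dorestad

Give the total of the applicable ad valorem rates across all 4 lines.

Line A: linen → XV.1; coated → XV.1.1; printed → XV.1.1.1. Scheduled 32%. quota on XV.1.1.1 open → in-quota 8%. → 8%.
Line B: polyester → XV.2; nonwoven → XV.2.3; unbleached → XV.2.3.2. Scheduled 26%. No special measure applies. → 26%.
Line C: linen → XV.1; woven → XV.1.3; dyed → XV.1.3.3. Scheduled 3%. No special measure applies. → 3%.
Line D: linen → XV.1; coated → XV.1.1; dyed → XV.1.1.4. Scheduled 16%. Dorestad agreement on XV.1.1.1: XV.1.1.4 not covered; Dorestad agreement on XV.1: RVC ≥ 45% → 25% available; preference 25% not lower than 16% → no reduction. → 16%.
Sum: 8% + 26% + 3% + 16% = 53%.

53%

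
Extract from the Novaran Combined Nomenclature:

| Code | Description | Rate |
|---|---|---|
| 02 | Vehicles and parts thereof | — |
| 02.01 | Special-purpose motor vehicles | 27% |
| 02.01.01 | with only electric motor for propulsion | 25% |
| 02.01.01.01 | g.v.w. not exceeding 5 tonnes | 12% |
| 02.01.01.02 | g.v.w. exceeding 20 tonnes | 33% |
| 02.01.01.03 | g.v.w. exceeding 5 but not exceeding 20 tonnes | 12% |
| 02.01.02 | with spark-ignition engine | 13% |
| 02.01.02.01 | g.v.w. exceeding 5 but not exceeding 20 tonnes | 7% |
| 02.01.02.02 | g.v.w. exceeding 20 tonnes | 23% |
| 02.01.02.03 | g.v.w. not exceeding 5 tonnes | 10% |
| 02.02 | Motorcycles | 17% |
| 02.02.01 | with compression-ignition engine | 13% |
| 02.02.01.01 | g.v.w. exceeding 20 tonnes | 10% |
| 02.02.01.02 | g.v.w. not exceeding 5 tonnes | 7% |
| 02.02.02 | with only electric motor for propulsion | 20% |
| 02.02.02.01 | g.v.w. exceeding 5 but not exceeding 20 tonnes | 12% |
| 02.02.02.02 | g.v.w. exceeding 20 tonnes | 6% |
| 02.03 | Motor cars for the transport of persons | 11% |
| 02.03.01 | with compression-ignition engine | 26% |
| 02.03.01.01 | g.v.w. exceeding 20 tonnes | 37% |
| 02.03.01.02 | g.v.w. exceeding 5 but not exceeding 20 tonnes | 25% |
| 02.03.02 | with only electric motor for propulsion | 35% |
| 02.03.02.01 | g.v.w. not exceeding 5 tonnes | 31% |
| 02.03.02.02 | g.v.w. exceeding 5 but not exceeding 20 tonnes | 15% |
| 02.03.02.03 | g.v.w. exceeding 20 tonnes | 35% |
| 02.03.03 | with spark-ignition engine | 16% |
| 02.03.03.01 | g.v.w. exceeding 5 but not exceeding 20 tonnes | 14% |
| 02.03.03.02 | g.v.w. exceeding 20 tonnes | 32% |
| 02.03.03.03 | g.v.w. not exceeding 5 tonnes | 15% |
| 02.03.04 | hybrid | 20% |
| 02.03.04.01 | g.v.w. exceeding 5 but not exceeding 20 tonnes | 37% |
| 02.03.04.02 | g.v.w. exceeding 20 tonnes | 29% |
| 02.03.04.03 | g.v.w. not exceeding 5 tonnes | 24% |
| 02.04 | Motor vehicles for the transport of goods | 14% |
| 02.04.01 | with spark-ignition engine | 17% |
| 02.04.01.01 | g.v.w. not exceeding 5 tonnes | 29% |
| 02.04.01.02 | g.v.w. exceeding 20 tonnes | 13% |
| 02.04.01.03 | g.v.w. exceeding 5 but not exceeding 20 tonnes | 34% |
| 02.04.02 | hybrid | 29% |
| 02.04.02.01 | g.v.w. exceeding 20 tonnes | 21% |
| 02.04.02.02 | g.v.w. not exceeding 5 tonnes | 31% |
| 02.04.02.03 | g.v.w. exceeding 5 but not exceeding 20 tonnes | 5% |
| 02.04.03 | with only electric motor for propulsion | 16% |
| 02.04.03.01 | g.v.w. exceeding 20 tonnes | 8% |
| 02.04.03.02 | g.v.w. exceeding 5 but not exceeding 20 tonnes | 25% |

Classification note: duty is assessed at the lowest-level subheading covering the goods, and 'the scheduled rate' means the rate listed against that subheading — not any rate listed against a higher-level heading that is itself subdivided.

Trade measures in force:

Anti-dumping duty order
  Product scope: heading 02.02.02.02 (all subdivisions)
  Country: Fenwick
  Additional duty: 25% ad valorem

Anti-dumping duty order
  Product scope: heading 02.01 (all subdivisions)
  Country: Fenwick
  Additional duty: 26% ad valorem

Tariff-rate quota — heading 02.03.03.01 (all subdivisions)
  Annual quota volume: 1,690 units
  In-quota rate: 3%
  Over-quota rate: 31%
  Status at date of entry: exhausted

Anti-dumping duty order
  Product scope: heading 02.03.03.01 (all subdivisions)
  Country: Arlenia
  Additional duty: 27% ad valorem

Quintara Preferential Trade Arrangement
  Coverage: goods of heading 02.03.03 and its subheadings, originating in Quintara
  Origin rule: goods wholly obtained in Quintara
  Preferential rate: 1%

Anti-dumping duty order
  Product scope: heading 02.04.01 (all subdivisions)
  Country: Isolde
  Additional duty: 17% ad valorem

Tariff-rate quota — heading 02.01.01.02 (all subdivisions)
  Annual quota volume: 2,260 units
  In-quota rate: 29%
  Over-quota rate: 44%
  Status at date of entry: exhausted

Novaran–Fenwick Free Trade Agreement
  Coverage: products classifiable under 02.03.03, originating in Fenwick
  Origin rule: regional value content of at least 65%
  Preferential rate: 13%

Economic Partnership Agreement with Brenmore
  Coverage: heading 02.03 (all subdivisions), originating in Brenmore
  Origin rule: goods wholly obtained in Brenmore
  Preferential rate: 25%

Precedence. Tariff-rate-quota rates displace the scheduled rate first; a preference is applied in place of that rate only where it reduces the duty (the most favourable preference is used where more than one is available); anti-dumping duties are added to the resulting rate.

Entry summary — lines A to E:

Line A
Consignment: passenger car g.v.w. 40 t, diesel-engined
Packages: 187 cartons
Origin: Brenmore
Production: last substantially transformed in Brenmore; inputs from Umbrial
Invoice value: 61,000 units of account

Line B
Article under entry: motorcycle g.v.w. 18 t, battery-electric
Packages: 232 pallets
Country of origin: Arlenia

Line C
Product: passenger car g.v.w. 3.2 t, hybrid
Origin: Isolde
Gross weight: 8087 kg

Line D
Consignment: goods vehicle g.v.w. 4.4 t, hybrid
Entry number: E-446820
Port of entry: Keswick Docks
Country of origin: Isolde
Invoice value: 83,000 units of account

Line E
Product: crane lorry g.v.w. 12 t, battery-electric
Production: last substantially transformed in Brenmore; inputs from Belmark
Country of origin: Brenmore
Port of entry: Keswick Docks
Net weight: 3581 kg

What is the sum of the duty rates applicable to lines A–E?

116%

Line A: passenger car → 02.03; diesel-engined → 02.03.01; g.v.w. 40 t → 02.03.01.01. Scheduled 37%. Brenmore agreement on 02.03: not wholly obtained. → 37%.
Line B: motorcycle → 02.02; battery-electric → 02.02.02; g.v.w. 18 t → 02.02.02.01. Scheduled 12%. No special measure applies. → 12%.
Line C: passenger car → 02.03; hybrid → 02.03.04; g.v.w. 3.2 t → 02.03.04.03. Scheduled 24%. No special measure applies. → 24%.
Line D: goods vehicle → 02.04; hybrid → 02.04.02; g.v.w. 4.4 t → 02.04.02.02. Scheduled 31%. No special measure applies. → 31%.
Line E: crane lorry → 02.01; battery-electric → 02.01.01; g.v.w. 12 t → 02.01.01.03. Scheduled 12%. Brenmore agreement on 02.03: 02.01.01.03 not covered. → 12%.
Sum: 37% + 12% + 24% + 31% + 12% = 116%.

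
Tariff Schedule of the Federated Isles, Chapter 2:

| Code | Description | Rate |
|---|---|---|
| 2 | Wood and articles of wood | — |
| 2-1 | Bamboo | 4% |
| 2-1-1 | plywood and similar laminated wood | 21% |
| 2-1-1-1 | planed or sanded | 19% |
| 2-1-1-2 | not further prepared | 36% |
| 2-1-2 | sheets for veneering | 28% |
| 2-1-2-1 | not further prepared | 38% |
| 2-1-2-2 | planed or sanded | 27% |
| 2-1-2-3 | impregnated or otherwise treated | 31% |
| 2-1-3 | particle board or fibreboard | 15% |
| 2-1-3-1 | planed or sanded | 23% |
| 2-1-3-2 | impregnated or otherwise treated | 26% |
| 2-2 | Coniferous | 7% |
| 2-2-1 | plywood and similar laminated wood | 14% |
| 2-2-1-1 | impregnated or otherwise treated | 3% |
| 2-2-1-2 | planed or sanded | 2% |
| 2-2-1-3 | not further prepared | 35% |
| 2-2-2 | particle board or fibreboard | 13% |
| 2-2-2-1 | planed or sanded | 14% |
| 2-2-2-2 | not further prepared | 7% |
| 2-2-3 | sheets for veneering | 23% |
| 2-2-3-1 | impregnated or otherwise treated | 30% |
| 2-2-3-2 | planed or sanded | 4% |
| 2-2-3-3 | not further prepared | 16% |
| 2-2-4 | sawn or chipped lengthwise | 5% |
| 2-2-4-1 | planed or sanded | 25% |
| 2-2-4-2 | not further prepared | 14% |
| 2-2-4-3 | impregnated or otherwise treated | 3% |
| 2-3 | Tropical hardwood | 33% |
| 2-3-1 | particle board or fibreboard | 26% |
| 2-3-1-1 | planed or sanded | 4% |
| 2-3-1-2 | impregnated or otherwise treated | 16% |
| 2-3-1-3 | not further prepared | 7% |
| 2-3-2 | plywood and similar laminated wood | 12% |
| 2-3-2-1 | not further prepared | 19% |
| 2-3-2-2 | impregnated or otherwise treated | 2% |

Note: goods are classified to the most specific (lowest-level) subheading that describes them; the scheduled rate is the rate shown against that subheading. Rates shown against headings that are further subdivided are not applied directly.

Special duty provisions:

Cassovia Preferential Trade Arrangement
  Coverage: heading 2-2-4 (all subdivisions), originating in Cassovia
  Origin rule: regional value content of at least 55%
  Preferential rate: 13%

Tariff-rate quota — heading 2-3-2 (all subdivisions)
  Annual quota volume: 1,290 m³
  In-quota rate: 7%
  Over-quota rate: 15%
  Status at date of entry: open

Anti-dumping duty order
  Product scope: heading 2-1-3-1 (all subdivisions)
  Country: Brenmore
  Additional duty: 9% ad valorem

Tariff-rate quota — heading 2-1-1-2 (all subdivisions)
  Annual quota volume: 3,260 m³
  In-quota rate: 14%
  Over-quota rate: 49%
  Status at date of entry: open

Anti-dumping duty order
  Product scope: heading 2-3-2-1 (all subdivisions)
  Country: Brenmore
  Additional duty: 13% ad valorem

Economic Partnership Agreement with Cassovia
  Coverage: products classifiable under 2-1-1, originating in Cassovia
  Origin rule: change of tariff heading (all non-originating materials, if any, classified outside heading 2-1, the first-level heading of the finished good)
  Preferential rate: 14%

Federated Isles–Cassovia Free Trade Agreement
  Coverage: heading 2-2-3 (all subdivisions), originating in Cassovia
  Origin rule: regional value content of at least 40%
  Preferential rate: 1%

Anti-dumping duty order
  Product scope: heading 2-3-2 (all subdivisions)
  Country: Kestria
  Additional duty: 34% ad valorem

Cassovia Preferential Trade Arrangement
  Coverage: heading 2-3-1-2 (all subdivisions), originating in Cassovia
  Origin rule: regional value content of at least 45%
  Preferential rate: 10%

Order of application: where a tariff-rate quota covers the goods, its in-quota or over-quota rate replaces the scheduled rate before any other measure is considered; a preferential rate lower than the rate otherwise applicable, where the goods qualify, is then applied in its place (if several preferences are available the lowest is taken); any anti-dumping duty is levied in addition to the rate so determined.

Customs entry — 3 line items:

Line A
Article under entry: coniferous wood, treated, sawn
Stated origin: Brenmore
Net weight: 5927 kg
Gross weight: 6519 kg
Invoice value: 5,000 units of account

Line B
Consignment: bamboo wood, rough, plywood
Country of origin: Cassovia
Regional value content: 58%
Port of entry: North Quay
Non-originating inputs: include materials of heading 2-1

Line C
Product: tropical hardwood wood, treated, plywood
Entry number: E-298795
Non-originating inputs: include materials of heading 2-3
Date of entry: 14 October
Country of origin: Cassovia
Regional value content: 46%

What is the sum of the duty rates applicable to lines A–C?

Line A: coniferous → 2-2; sawn → 2-2-4; treated → 2-2-4-3. Scheduled 3%. No special measure applies. → 3%.
Line B: bamboo → 2-1; plywood → 2-1-1; rough → 2-1-1-2. Scheduled 36%. quota on 2-1-1-2 open → in-quota 14%; Cassovia agreement on 2-2-4: 2-1-1-2 not covered; Cassovia agreement on 2-1-1: CTH not met; Cassovia agreement on 2-2-3: 2-1-1-2 not covered; Cassovia agreement on 2-3-1-2: 2-1-1-2 not covered. → 14%.
Line C: tropical hardwood → 2-3; plywood → 2-3-2; treated → 2-3-2-2. Scheduled 2%. quota on 2-3-2 open → in-quota 7%; Cassovia agreement on 2-2-4: 2-3-2-2 not covered; Cassovia agreement on 2-1-1: 2-3-2-2 not covered; Cassovia agreement on 2-2-3: 2-3-2-2 not covered; Cassovia agreement on 2-3-1-2: 2-3-2-2 not covered. → 7%.
Sum: 3% + 14% + 7% = 24%.

24%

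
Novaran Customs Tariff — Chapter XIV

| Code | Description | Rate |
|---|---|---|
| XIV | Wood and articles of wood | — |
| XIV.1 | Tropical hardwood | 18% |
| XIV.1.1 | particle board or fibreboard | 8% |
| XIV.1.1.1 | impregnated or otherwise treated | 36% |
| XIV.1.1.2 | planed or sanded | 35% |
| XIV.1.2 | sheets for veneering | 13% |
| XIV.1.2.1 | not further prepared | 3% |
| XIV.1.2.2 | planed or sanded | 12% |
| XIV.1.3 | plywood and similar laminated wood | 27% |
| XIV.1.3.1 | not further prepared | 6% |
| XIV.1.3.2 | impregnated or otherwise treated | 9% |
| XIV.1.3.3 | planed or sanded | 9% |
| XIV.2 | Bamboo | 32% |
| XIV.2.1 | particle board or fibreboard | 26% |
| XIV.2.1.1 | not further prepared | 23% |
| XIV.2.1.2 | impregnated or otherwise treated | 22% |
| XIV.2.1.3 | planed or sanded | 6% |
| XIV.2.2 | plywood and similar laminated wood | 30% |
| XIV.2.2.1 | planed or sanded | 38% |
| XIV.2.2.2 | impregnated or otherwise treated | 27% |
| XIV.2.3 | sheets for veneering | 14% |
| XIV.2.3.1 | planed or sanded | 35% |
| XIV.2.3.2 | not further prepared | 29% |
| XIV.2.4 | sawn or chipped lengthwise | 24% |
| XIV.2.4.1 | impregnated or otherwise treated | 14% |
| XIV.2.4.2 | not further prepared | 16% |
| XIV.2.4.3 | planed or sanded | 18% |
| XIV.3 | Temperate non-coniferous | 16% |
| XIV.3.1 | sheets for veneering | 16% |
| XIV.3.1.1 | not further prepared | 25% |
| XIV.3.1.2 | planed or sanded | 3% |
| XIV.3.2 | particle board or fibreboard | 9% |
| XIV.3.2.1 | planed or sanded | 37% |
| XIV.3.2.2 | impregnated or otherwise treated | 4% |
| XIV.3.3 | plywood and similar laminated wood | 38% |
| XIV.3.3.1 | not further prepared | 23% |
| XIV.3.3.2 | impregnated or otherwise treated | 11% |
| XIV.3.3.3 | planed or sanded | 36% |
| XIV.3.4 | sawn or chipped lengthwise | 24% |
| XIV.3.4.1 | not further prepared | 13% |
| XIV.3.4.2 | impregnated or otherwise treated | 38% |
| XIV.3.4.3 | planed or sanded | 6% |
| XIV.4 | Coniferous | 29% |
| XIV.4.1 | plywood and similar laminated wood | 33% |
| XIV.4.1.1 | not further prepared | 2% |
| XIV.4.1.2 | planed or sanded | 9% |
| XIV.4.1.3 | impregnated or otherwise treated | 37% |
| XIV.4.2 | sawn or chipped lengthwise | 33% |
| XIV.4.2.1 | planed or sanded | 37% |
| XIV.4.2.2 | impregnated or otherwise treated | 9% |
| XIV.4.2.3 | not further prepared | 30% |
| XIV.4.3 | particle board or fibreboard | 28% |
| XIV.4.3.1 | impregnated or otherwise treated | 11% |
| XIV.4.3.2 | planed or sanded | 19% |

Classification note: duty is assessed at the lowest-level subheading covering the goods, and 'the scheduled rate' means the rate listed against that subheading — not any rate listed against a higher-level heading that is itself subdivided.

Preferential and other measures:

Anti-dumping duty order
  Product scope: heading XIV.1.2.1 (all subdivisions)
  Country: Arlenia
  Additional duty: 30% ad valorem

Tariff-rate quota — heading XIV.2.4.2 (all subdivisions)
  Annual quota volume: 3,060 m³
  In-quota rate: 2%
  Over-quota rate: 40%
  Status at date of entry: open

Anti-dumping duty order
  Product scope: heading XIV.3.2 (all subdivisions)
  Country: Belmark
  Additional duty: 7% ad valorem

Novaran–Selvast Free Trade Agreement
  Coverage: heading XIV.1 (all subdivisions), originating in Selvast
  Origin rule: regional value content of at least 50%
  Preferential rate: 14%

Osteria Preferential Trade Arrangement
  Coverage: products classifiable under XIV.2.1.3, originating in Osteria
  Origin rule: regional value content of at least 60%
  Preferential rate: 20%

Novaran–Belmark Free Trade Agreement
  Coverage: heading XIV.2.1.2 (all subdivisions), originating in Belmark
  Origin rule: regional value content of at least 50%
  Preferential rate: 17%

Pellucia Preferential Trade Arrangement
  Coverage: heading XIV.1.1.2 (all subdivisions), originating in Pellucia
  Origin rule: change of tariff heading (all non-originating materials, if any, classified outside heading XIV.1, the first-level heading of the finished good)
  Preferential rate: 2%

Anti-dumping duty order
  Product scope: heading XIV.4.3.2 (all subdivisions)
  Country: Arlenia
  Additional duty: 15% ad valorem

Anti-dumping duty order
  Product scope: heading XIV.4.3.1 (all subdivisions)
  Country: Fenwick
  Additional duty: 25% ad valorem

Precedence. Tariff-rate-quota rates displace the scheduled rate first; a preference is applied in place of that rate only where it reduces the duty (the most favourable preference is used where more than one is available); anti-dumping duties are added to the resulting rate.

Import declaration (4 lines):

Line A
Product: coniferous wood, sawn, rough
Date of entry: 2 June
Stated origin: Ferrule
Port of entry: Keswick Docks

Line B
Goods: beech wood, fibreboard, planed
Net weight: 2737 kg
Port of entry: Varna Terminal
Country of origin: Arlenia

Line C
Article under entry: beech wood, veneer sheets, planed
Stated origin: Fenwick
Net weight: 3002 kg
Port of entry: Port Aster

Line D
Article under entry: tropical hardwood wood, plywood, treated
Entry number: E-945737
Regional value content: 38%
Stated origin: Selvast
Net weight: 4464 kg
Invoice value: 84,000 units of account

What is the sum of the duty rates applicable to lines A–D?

Line A: coniferous → XIV.4; sawn → XIV.4.2; rough → XIV.4.2.3. Scheduled 30%. No special measure applies. → 30%.
Line B: beech → XIV.3; fibreboard → XIV.3.2; planed → XIV.3.2.1. Scheduled 37%. No special measure applies. → 37%.
Line C: beech → XIV.3; veneer sheets → XIV.3.1; planed → XIV.3.1.2. Scheduled 3%. No special measure applies. → 3%.
Line D: tropical hardwood → XIV.1; plywood → XIV.1.3; treated → XIV.1.3.2. Scheduled 9%. Selvast agreement on XIV.1: RVC < 50%. → 9%.
Sum: 30% + 37% + 3% + 9% = 79%.

79%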